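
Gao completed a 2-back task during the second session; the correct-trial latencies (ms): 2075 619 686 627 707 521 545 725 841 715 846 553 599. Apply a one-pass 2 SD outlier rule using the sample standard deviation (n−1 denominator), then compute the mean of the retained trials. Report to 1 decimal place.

n = 13, ΣRT = 10059, M = 773.769
Σ(x−M)² = 1961938.31; s = √(1961938.31/12) = 404.345
Cutoffs: 773.769 ± 2·404.345 → [-34.9, 1582.5]
Outside: 2075 → excluded.
Retained (n=12): Σ = 7984, mean = 7984/12 = 665.333

665.3 ms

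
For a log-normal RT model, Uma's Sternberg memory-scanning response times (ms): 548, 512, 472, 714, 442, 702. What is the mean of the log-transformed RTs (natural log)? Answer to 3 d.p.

6.320

ln(RT): 6.3063, 6.2383, 6.1570, 6.5709, 6.0913, 6.5539
Σ ln(RT) = 37.9177
Mean = 37.9177/6 = 6.31962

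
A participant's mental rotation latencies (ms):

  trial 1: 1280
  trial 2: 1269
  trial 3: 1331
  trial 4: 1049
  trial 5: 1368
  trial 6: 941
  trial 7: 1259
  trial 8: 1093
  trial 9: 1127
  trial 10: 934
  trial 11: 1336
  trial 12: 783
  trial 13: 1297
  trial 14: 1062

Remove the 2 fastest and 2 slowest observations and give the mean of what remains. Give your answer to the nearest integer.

1171 ms

Sorted: 783, 934, 941, 1049, 1062, 1093, 1127, 1259, 1269, 1280, 1297, 1331, 1336, 1368
Drop lowest 2 (783, 934) and highest 2 (1336, 1368)
Remaining (n=10): Σ = 11708, mean = 11708/10 = 1170.800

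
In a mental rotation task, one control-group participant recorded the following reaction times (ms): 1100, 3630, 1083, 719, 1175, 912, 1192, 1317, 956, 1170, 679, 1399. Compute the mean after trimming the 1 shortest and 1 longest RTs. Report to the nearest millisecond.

Sorted: 679, 719, 912, 956, 1083, 1100, 1170, 1175, 1192, 1317, 1399, 3630
Drop lowest 1 (679) and highest 1 (3630)
Remaining (n=10): Σ = 11023, mean = 11023/10 = 1102.300

1102 ms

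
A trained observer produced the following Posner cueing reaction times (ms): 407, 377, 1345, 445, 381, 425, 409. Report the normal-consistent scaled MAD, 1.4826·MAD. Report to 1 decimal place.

Sorted: 377, 381, 407, 409, 425, 445, 1345 → median = 409
|x − 409| sorted: 0, 2, 16, 28, 32, 36, 936 → MAD = 28
Robust SD ≈ 1.4826 × 28 = 41.513

41.5 ms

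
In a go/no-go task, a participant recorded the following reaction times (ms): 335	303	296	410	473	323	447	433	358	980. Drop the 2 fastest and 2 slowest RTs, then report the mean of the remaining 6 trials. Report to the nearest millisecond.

Sorted: 296, 303, 323, 335, 358, 410, 433, 447, 473, 980
Drop lowest 2 (296, 303) and highest 2 (473, 980)
Remaining (n=6): Σ = 2306, mean = 2306/6 = 384.333

384 ms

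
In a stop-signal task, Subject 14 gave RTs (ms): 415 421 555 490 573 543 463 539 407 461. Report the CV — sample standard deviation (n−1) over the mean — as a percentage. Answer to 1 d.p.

n = 10, Σ = 4867, M = 486.7000
Σ(x−M)² = 35060.100; s = √(35060.100/9) = 62.4145
CV = 62.4145 / 486.7000 = 0.12824 = 12.824%

12.8%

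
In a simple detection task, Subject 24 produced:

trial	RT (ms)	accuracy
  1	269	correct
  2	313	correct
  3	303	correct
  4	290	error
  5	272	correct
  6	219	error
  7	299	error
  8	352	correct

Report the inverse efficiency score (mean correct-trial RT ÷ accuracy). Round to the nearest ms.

Correct trials (n=5): 269, 313, 303, 272, 352
Mean correct RT = 1509/5 = 301.8000 ms
Proportion correct = 5/8
IES = 301.8000 / (5/8) = 482.880 ms

483 ms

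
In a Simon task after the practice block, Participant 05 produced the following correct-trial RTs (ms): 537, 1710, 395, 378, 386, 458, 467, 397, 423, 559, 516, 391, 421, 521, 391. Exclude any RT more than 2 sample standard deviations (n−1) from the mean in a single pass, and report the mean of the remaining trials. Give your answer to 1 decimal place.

n = 15, ΣRT = 7950, M = 530.000
Σ(x−M)² = 1544446.00; s = √(1544446.00/14) = 332.141
Cutoffs: 530.000 ± 2·332.141 → [-134.3, 1194.3]
Outside: 1710 → excluded.
Retained (n=14): Σ = 6240, mean = 6240/14 = 445.714

445.7 ms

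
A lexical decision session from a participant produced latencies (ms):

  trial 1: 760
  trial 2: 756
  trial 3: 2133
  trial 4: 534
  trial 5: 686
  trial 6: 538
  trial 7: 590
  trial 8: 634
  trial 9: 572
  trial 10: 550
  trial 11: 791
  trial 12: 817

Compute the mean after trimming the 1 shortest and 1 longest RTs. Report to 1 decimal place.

669.4 ms

Sorted: 534, 538, 550, 572, 590, 634, 686, 756, 760, 791, 817, 2133
Drop lowest 1 (534) and highest 1 (2133)
Remaining (n=10): Σ = 6694, mean = 6694/10 = 669.400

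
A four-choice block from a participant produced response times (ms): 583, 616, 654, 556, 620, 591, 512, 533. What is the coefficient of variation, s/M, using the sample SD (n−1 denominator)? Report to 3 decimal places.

0.082

n = 8, Σ = 4665, M = 583.1250
Σ(x−M)² = 15832.875; s = √(15832.875/7) = 47.5588
CV = 47.5588 / 583.1250 = 0.08156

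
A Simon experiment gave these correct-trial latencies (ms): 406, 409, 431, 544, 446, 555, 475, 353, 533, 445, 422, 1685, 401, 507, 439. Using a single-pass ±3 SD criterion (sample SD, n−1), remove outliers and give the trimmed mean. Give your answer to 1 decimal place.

454.7 ms

n = 15, ΣRT = 8051, M = 536.733
Σ(x−M)² = 1459742.93; s = √(1459742.93/14) = 322.905
Cutoffs: 536.733 ± 3·322.905 → [-432.0, 1505.4]
Outside: 1685 → excluded.
Retained (n=14): Σ = 6366, mean = 6366/14 = 454.714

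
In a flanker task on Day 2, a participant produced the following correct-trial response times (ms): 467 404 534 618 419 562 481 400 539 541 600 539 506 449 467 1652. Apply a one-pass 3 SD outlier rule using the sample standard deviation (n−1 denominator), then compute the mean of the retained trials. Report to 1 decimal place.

n = 16, ΣRT = 9178, M = 573.625
Σ(x−M)² = 1304973.75; s = √(1304973.75/15) = 294.955
Cutoffs: 573.625 ± 3·294.955 → [-311.2, 1458.5]
Outside: 1652 → excluded.
Retained (n=15): Σ = 7526, mean = 7526/15 = 501.733

501.7 ms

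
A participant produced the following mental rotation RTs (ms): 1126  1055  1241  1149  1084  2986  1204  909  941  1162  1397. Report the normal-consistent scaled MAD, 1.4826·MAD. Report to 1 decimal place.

136.4 ms

Sorted: 909, 941, 1055, 1084, 1126, 1149, 1162, 1204, 1241, 1397, 2986 → median = 1149
|x − 1149| sorted: 0, 13, 23, 55, 65, 92, 94, 208, 240, 248, 1837 → MAD = 92
Robust SD ≈ 1.4826 × 92 = 136.399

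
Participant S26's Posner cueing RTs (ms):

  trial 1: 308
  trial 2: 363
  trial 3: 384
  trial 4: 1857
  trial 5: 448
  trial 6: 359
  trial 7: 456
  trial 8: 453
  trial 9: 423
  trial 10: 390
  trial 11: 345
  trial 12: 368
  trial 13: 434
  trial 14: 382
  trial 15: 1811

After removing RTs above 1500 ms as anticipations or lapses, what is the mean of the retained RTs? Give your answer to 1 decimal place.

Excluded: 1811, 1857
Retained (n=13): Σ = 5113
Mean = 5113/13 = 393.3077

393.3 ms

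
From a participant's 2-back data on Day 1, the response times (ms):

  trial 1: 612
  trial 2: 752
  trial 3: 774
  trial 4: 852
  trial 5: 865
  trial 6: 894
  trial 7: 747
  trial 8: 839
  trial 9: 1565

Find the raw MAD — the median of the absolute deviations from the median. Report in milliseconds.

65 ms

Sorted: 612, 747, 752, 774, 839, 852, 865, 894, 1565 → median = 839
|x − 839|: 227, 87, 65, 13, 26, 55, 92, 0, 726
Sorted deviations: 0, 13, 26, 55, 65, 87, 92, 227, 726 → MAD = 65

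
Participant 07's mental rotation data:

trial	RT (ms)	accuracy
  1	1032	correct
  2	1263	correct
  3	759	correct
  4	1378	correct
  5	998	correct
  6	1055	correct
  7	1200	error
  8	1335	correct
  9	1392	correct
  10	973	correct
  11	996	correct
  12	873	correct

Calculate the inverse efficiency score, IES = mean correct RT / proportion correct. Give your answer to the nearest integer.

1195 ms

Correct trials (n=11): 1032, 1263, 759, 1378, 998, 1055, 1335, 1392, 973, 996, 873
Mean correct RT = 12054/11 = 1095.8182 ms
Proportion correct = 11/12
IES = 1095.8182 / (11/12) = 1195.438 ms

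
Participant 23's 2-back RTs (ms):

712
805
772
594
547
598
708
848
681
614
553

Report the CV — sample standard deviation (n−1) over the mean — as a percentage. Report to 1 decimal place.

n = 11, Σ = 7432, M = 675.6364
Σ(x−M)² = 106206.545; s = √(106206.545/10) = 103.0566
CV = 103.0566 / 675.6364 = 0.15253 = 15.253%

15.3%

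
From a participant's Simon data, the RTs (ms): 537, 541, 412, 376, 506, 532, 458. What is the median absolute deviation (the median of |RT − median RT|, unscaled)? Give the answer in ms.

Sorted: 376, 412, 458, 506, 532, 537, 541 → median = 506
|x − 506|: 31, 35, 94, 130, 0, 26, 48
Sorted deviations: 0, 26, 31, 35, 48, 94, 130 → MAD = 35

35 ms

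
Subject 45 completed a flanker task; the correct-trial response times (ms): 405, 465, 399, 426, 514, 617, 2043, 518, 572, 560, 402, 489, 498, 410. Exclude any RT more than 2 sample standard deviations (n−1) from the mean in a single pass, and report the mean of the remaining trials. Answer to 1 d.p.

n = 14, ΣRT = 8318, M = 594.143
Σ(x−M)² = 2323517.71; s = √(2323517.71/13) = 422.767
Cutoffs: 594.143 ± 2·422.767 → [-251.4, 1439.7]
Outside: 2043 → excluded.
Retained (n=13): Σ = 6275, mean = 6275/13 = 482.692

482.7 ms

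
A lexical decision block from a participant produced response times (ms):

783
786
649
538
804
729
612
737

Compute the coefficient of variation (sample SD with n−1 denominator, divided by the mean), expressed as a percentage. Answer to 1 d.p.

n = 8, Σ = 5638, M = 704.7500
Σ(x−M)² = 63719.500; s = √(63719.500/7) = 95.4085
CV = 95.4085 / 704.7500 = 0.13538 = 13.538%

13.5%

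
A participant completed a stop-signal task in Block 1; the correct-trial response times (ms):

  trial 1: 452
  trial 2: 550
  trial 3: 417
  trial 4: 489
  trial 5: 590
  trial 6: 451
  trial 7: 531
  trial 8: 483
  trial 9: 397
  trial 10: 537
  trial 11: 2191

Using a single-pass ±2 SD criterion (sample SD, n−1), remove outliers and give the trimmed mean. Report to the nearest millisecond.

n = 11, ΣRT = 7088, M = 644.364
Σ(x−M)² = 2665774.55; s = √(2665774.55/10) = 516.311
Cutoffs: 644.364 ± 2·516.311 → [-388.3, 1677.0]
Outside: 2191 → excluded.
Retained (n=10): Σ = 4897, mean = 4897/10 = 489.700

490 ms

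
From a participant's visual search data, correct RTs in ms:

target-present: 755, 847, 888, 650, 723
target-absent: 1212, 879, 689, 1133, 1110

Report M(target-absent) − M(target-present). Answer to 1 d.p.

232.0 ms

M(target-present) = 3863/5 = 772.600
M(target-absent) = 5023/5 = 1004.600
Difference = 1004.600 − 772.600 = 232.000 ms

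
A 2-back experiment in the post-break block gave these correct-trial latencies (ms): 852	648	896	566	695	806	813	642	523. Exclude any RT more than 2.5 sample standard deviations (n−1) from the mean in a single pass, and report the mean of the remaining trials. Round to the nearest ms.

716 ms

n = 9, ΣRT = 6441, M = 715.667
Σ(x−M)² = 138694.00; s = √(138694.00/8) = 131.669
Cutoffs: 715.667 ± 2.5·131.669 → [386.5, 1044.8]
No RTs fall outside the cutoffs; all 9 retained. Mean = 6441/9 = 715.667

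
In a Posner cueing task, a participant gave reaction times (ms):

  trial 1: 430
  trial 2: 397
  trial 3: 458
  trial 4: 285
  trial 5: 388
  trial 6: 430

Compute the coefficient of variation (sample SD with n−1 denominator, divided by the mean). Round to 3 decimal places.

n = 6, Σ = 2388, M = 398.0000
Σ(x−M)² = 18518.000; s = √(18518.000/5) = 60.8572
CV = 60.8572 / 398.0000 = 0.15291

0.153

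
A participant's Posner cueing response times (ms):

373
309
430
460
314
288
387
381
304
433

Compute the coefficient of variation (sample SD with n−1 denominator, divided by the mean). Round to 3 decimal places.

0.167

n = 10, Σ = 3679, M = 367.9000
Σ(x−M)² = 33980.900; s = √(33980.900/9) = 61.4464
CV = 61.4464 / 367.9000 = 0.16702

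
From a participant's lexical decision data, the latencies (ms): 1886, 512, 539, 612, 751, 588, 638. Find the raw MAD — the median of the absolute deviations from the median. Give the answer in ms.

Sorted: 512, 539, 588, 612, 638, 751, 1886 → median = 612
|x − 612|: 1274, 100, 73, 0, 139, 24, 26
Sorted deviations: 0, 24, 26, 73, 100, 139, 1274 → MAD = 73

73 ms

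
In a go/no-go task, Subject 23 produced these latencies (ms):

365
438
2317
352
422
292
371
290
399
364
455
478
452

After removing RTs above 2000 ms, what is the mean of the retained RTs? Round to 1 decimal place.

Excluded: 2317
Retained (n=12): Σ = 4678
Mean = 4678/12 = 389.8333

389.8 ms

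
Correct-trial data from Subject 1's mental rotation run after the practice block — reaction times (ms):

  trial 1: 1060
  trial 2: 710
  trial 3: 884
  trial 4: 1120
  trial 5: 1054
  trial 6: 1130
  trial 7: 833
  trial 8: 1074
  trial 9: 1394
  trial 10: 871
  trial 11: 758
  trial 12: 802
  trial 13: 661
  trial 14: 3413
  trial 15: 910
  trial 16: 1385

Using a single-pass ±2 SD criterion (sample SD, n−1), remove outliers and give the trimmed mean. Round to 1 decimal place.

976.4 ms

n = 16, ΣRT = 18059, M = 1128.688
Σ(x−M)² = 6267229.44; s = √(6267229.44/15) = 646.386
Cutoffs: 1128.688 ± 2·646.386 → [-164.1, 2421.5]
Outside: 3413 → excluded.
Retained (n=15): Σ = 14646, mean = 14646/15 = 976.400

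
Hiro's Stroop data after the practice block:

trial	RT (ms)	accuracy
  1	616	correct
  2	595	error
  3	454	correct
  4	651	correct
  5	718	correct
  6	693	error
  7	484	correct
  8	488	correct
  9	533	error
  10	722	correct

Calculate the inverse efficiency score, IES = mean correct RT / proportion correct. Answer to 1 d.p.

Correct trials (n=7): 616, 454, 651, 718, 484, 488, 722
Mean correct RT = 4133/7 = 590.4286 ms
Proportion correct = 7/10
IES = 590.4286 / (7/10) = 843.469 ms

843.5 ms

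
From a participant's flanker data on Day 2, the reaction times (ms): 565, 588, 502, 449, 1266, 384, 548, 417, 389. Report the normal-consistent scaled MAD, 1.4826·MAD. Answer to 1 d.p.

Sorted: 384, 389, 417, 449, 502, 548, 565, 588, 1266 → median = 502
|x − 502| sorted: 0, 46, 53, 63, 85, 86, 113, 118, 764 → MAD = 85
Robust SD ≈ 1.4826 × 85 = 126.021

126.0 ms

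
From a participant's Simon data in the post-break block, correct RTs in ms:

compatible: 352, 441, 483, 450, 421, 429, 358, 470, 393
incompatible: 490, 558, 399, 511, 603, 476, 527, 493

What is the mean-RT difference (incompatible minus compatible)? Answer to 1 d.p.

85.2 ms

M(compatible) = 3797/9 = 421.889
M(incompatible) = 4057/8 = 507.125
Difference = 507.125 − 421.889 = 85.236 ms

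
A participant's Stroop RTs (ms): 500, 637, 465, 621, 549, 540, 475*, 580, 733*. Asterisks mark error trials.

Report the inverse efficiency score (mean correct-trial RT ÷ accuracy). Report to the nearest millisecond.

Correct trials (n=7): 500, 637, 465, 621, 549, 540, 580
Mean correct RT = 3892/7 = 556.0000 ms
Proportion correct = 7/9
IES = 556.0000 / (7/9) = 714.857 ms

715 ms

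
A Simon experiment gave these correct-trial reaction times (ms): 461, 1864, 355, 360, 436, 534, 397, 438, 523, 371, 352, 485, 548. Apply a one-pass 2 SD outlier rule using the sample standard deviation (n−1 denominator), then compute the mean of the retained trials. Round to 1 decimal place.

438.3 ms

n = 13, ΣRT = 7124, M = 548.000
Σ(x−M)² = 1933998.00; s = √(1933998.00/12) = 401.455
Cutoffs: 548.000 ± 2·401.455 → [-254.9, 1350.9]
Outside: 1864 → excluded.
Retained (n=12): Σ = 5260, mean = 5260/12 = 438.333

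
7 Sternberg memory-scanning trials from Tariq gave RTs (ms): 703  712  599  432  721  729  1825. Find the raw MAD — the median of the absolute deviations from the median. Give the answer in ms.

17 ms

Sorted: 432, 599, 703, 712, 721, 729, 1825 → median = 712
|x − 712|: 9, 0, 113, 280, 9, 17, 1113
Sorted deviations: 0, 9, 9, 17, 113, 280, 1113 → MAD = 17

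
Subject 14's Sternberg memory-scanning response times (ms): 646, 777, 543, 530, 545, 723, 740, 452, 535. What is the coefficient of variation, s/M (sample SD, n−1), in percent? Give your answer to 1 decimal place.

n = 9, Σ = 5491, M = 610.1111
Σ(x−M)² = 104556.889; s = √(104556.889/8) = 114.3224
CV = 114.3224 / 610.1111 = 0.18738 = 18.738%

18.7%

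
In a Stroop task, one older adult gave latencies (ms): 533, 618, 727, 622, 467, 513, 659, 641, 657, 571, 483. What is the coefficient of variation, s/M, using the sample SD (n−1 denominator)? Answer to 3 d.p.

n = 11, Σ = 6491, M = 590.0909
Σ(x−M)² = 68544.909; s = √(68544.909/10) = 82.7919
CV = 82.7919 / 590.0909 = 0.14030

0.140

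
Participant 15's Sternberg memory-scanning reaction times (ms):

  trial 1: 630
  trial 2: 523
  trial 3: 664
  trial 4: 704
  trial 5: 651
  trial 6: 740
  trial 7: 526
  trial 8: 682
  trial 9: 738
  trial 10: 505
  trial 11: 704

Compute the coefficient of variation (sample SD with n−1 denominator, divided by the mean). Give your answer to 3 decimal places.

0.135

n = 11, Σ = 7067, M = 642.4545
Σ(x−M)² = 75200.727; s = √(75200.727/10) = 86.7184
CV = 86.7184 / 642.4545 = 0.13498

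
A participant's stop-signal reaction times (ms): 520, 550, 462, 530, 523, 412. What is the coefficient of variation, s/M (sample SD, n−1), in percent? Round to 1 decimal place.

n = 6, Σ = 2997, M = 499.5000
Σ(x−M)² = 13515.500; s = √(13515.500/5) = 51.9913
CV = 51.9913 / 499.5000 = 0.10409 = 10.409%

10.4%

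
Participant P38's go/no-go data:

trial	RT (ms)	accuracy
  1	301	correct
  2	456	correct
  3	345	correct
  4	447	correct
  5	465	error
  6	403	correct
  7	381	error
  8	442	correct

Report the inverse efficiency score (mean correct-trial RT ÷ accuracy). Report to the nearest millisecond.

532 ms

Correct trials (n=6): 301, 456, 345, 447, 403, 442
Mean correct RT = 2394/6 = 399.0000 ms
Proportion correct = 6/8
IES = 399.0000 / (6/8) = 532.000 ms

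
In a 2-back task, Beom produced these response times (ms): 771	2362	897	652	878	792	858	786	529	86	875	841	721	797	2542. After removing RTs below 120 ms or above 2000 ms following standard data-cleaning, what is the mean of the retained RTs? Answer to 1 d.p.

783.1 ms

Excluded: 86, 2362, 2542
Retained (n=12): Σ = 9397
Mean = 9397/12 = 783.0833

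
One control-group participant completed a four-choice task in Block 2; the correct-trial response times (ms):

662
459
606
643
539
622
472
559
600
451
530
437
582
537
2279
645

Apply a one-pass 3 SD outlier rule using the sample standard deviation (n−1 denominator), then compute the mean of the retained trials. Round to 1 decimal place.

556.3 ms

n = 16, ΣRT = 10623, M = 663.938
Σ(x−M)² = 2861500.94; s = √(2861500.94/15) = 436.769
Cutoffs: 663.938 ± 3·436.769 → [-646.4, 1974.2]
Outside: 2279 → excluded.
Retained (n=15): Σ = 8344, mean = 8344/15 = 556.267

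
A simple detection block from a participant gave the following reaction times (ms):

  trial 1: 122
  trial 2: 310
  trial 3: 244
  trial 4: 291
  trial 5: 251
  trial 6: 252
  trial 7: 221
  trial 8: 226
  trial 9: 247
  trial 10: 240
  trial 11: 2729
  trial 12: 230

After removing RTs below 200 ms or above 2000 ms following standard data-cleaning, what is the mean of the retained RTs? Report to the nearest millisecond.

Excluded: 122, 2729
Retained (n=10): Σ = 2512
Mean = 2512/10 = 251.2000

251 ms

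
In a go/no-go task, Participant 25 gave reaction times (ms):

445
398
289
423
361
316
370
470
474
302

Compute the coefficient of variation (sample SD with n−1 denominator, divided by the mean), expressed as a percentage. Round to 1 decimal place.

n = 10, Σ = 3848, M = 384.8000
Σ(x−M)² = 42025.600; s = √(42025.600/9) = 68.3338
CV = 68.3338 / 384.8000 = 0.17758 = 17.758%

17.8%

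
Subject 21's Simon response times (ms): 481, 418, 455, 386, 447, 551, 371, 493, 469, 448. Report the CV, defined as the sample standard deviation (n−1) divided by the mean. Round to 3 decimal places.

n = 10, Σ = 4519, M = 451.9000
Σ(x−M)² = 24734.900; s = √(24734.900/9) = 52.4244
CV = 52.4244 / 451.9000 = 0.11601

0.116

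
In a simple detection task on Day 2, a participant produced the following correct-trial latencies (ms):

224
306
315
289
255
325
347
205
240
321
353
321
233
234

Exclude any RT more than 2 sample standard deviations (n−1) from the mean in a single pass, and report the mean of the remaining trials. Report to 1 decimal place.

n = 14, ΣRT = 3968, M = 283.429
Σ(x−M)² = 32333.43; s = √(32333.43/13) = 49.872
Cutoffs: 283.429 ± 2·49.872 → [183.7, 383.2]
No RTs fall outside the cutoffs; all 14 retained. Mean = 3968/14 = 283.429

283.4 ms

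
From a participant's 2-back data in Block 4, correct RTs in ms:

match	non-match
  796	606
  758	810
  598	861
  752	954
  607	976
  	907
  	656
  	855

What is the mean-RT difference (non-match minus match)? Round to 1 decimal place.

125.9 ms

M(match) = 3511/5 = 702.200
M(non-match) = 6625/8 = 828.125
Difference = 828.125 − 702.200 = 125.925 ms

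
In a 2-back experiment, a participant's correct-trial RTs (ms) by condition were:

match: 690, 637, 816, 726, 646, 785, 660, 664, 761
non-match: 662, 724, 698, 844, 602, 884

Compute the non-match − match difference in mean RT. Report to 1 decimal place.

26.2 ms

M(match) = 6385/9 = 709.444
M(non-match) = 4414/6 = 735.667
Difference = 735.667 − 709.444 = 26.222 ms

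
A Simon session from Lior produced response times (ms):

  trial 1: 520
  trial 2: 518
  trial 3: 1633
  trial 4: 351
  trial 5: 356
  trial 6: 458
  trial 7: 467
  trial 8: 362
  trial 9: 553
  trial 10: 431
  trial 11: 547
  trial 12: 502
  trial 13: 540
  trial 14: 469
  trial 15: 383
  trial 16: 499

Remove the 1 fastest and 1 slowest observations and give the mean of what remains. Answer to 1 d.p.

Sorted: 351, 356, 362, 383, 431, 458, 467, 469, 499, 502, 518, 520, 540, 547, 553, 1633
Drop lowest 1 (351) and highest 1 (1633)
Remaining (n=14): Σ = 6605, mean = 6605/14 = 471.786

471.8 ms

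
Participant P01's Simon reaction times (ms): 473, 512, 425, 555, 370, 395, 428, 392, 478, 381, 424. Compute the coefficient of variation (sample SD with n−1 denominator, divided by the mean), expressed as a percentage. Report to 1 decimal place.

13.3%

n = 11, Σ = 4833, M = 439.3636
Σ(x−M)² = 34272.545; s = √(34272.545/10) = 58.5428
CV = 58.5428 / 439.3636 = 0.13324 = 13.324%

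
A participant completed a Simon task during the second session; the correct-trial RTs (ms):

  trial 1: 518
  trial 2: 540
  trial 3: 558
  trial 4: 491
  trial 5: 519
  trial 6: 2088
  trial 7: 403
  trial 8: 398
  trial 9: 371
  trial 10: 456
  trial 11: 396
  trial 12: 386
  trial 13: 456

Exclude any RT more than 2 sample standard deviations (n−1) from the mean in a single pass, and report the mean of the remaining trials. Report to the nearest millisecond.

n = 13, ΣRT = 7580, M = 583.077
Σ(x−M)² = 2501888.92; s = √(2501888.92/12) = 456.608
Cutoffs: 583.077 ± 2·456.608 → [-330.1, 1496.3]
Outside: 2088 → excluded.
Retained (n=12): Σ = 5492, mean = 5492/12 = 457.667

458 ms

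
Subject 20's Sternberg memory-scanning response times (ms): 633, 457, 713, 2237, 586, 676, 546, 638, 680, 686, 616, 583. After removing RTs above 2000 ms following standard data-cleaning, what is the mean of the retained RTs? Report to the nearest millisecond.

619 ms

Excluded: 2237
Retained (n=11): Σ = 6814
Mean = 6814/11 = 619.4545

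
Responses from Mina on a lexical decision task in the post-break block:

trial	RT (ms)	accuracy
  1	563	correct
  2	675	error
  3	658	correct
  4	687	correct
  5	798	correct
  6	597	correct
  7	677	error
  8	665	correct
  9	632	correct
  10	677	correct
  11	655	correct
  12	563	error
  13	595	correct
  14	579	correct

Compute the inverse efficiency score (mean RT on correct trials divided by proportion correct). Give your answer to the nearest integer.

Correct trials (n=11): 563, 658, 687, 798, 597, 665, 632, 677, 655, 595, 579
Mean correct RT = 7106/11 = 646.0000 ms
Proportion correct = 11/14
IES = 646.0000 / (11/14) = 822.182 ms

822 ms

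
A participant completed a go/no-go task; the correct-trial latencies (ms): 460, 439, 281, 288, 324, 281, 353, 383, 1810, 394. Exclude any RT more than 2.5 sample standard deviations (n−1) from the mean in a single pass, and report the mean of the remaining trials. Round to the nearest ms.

356 ms

n = 10, ΣRT = 5013, M = 501.300
Σ(x−M)² = 1939780.10; s = √(1939780.10/9) = 464.253
Cutoffs: 501.300 ± 2.5·464.253 → [-659.3, 1661.9]
Outside: 1810 → excluded.
Retained (n=9): Σ = 3203, mean = 3203/9 = 355.889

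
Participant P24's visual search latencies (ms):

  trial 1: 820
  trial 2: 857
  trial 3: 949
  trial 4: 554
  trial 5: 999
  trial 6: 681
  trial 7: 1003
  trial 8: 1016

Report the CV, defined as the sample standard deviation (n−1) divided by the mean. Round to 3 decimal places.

0.196

n = 8, Σ = 6879, M = 859.8750
Σ(x−M)² = 199312.875; s = √(199312.875/7) = 168.7402
CV = 168.7402 / 859.8750 = 0.19624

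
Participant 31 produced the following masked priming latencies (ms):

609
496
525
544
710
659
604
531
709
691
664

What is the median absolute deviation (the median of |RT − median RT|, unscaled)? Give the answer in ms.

Sorted: 496, 525, 531, 544, 604, 609, 659, 664, 691, 709, 710 → median = 609
|x − 609|: 0, 113, 84, 65, 101, 50, 5, 78, 100, 82, 55
Sorted deviations: 0, 5, 50, 55, 65, 78, 82, 84, 100, 101, 113 → MAD = 78

78 ms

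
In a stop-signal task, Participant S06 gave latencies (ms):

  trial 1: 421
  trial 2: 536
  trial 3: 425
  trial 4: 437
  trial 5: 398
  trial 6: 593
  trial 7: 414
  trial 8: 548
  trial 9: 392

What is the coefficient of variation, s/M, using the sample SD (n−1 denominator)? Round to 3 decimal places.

n = 9, Σ = 4164, M = 462.6667
Σ(x−M)² = 45004.000; s = √(45004.000/8) = 75.0033
CV = 75.0033 / 462.6667 = 0.16211

0.162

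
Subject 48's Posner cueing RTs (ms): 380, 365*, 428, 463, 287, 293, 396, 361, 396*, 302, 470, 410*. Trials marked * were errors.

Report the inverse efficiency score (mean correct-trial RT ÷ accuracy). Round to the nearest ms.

Correct trials (n=9): 380, 428, 463, 287, 293, 396, 361, 302, 470
Mean correct RT = 3380/9 = 375.5556 ms
Proportion correct = 9/12
IES = 375.5556 / (9/12) = 500.741 ms

501 ms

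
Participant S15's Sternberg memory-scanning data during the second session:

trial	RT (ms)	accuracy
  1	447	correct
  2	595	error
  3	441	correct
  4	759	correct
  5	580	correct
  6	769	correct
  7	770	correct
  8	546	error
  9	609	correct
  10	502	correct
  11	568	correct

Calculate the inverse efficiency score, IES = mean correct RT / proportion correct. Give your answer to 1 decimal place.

739.4 ms

Correct trials (n=9): 447, 441, 759, 580, 769, 770, 609, 502, 568
Mean correct RT = 5445/9 = 605.0000 ms
Proportion correct = 9/11
IES = 605.0000 / (9/11) = 739.444 ms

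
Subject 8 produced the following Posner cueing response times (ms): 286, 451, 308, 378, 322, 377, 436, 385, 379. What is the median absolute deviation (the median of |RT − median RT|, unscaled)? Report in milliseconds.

Sorted: 286, 308, 322, 377, 378, 379, 385, 436, 451 → median = 378
|x − 378|: 92, 73, 70, 0, 56, 1, 58, 7, 1
Sorted deviations: 0, 1, 1, 7, 56, 58, 70, 73, 92 → MAD = 56

56 ms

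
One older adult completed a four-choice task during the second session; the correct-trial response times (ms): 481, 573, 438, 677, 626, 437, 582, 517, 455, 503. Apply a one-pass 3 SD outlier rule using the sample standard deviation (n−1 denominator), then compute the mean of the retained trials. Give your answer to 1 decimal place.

n = 10, ΣRT = 5289, M = 528.900
Σ(x−M)² = 61402.90; s = √(61402.90/9) = 82.599
Cutoffs: 528.900 ± 3·82.599 → [281.1, 776.7]
No RTs fall outside the cutoffs; all 10 retained. Mean = 5289/10 = 528.900

528.9 ms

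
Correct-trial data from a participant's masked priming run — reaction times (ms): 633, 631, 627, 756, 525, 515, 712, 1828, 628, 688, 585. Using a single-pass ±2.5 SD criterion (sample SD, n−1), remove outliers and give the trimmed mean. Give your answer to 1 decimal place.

630.0 ms

n = 11, ΣRT = 8128, M = 738.909
Σ(x−M)² = 1356992.91; s = √(1356992.91/10) = 368.374
Cutoffs: 738.909 ± 2.5·368.374 → [-182.0, 1659.8]
Outside: 1828 → excluded.
Retained (n=10): Σ = 6300, mean = 6300/10 = 630.000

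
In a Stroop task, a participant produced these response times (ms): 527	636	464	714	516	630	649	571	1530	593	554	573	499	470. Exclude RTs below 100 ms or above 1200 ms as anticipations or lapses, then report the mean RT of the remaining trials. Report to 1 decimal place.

Excluded: 1530
Retained (n=13): Σ = 7396
Mean = 7396/13 = 568.9231

568.9 ms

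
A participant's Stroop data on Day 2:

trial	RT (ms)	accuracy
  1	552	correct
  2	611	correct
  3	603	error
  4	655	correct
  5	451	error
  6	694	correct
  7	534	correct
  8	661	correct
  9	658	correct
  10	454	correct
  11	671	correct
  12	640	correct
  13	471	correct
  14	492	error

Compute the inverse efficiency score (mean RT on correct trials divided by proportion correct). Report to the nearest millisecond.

764 ms

Correct trials (n=11): 552, 611, 655, 694, 534, 661, 658, 454, 671, 640, 471
Mean correct RT = 6601/11 = 600.0909 ms
Proportion correct = 11/14
IES = 600.0909 / (11/14) = 763.752 ms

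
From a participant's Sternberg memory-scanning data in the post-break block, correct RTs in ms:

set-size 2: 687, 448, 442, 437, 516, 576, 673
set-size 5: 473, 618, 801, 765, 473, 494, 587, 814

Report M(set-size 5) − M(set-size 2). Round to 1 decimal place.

M(set-size 2) = 3779/7 = 539.857
M(set-size 5) = 5025/8 = 628.125
Difference = 628.125 − 539.857 = 88.268 ms

88.3 ms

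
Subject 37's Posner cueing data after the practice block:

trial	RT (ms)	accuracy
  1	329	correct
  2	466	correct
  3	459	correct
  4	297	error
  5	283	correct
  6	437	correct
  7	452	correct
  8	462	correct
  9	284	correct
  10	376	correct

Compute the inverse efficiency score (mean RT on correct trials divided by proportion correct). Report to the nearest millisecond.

438 ms

Correct trials (n=9): 329, 466, 459, 283, 437, 452, 462, 284, 376
Mean correct RT = 3548/9 = 394.2222 ms
Proportion correct = 9/10
IES = 394.2222 / (9/10) = 438.025 ms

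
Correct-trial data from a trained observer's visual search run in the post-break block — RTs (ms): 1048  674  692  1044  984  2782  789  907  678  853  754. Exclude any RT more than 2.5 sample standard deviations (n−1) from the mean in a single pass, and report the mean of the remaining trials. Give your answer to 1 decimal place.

842.3 ms

n = 11, ΣRT = 11205, M = 1018.636
Σ(x−M)² = 3616318.55; s = √(3616318.55/10) = 601.358
Cutoffs: 1018.636 ± 2.5·601.358 → [-484.8, 2522.0]
Outside: 2782 → excluded.
Retained (n=10): Σ = 8423, mean = 8423/10 = 842.300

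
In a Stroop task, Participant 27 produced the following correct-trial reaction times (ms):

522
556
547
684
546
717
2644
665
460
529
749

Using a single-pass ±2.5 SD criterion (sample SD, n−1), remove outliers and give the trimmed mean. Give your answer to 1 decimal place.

597.5 ms

n = 11, ΣRT = 8619, M = 783.545
Σ(x−M)² = 3892914.73; s = √(3892914.73/10) = 623.932
Cutoffs: 783.545 ± 2.5·623.932 → [-776.3, 2343.4]
Outside: 2644 → excluded.
Retained (n=10): Σ = 5975, mean = 5975/10 = 597.500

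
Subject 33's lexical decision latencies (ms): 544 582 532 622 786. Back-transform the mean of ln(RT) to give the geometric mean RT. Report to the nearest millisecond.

ln(RT): 6.2989, 6.3665, 6.2766, 6.4329, 6.6670
Mean ln(RT) = 32.0420/5 = 6.40839
Geometric mean = exp(6.40839) = 606.92 ms

607 ms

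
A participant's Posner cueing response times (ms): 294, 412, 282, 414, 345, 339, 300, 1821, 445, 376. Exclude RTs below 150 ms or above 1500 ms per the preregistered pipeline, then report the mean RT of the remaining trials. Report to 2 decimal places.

356.33 ms

Excluded: 1821
Retained (n=9): Σ = 3207
Mean = 3207/9 = 356.3333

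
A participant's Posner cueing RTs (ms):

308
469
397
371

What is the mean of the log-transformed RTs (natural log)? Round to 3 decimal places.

5.945

ln(RT): 5.7301, 6.1506, 5.9839, 5.9162
Σ ln(RT) = 23.7808
Mean = 23.7808/4 = 5.94521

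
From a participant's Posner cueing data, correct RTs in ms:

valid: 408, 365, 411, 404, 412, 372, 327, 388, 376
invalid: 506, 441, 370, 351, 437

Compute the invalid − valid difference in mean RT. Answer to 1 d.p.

36.2 ms

M(valid) = 3463/9 = 384.778
M(invalid) = 2105/5 = 421.000
Difference = 421.000 − 384.778 = 36.222 ms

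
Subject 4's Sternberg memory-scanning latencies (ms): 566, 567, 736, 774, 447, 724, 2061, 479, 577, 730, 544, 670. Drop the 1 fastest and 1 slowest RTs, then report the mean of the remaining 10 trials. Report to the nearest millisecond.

Sorted: 447, 479, 544, 566, 567, 577, 670, 724, 730, 736, 774, 2061
Drop lowest 1 (447) and highest 1 (2061)
Remaining (n=10): Σ = 6367, mean = 6367/10 = 636.700

637 ms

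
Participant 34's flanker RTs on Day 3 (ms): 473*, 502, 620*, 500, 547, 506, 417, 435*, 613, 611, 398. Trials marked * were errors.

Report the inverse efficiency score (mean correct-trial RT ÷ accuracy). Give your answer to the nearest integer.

704 ms

Correct trials (n=8): 502, 500, 547, 506, 417, 613, 611, 398
Mean correct RT = 4094/8 = 511.7500 ms
Proportion correct = 8/11
IES = 511.7500 / (8/11) = 703.656 ms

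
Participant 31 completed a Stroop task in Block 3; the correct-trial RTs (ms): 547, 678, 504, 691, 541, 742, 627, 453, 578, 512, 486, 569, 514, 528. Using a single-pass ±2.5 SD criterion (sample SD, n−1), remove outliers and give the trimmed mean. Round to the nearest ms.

n = 14, ΣRT = 7970, M = 569.286
Σ(x−M)² = 93930.86; s = √(93930.86/13) = 85.003
Cutoffs: 569.286 ± 2.5·85.003 → [356.8, 781.8]
No RTs fall outside the cutoffs; all 14 retained. Mean = 7970/14 = 569.286

569 ms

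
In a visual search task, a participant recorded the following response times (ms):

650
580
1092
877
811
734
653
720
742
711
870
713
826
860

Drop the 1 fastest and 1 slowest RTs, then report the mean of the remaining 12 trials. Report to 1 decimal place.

Sorted: 580, 650, 653, 711, 713, 720, 734, 742, 811, 826, 860, 870, 877, 1092
Drop lowest 1 (580) and highest 1 (1092)
Remaining (n=12): Σ = 9167, mean = 9167/12 = 763.917

763.9 ms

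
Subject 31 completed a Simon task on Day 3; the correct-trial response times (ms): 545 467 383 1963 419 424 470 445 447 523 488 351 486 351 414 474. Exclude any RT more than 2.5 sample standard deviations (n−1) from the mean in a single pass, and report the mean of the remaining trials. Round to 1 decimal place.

445.8 ms

n = 16, ΣRT = 8650, M = 540.625
Σ(x−M)² = 2203179.75; s = √(2203179.75/15) = 383.248
Cutoffs: 540.625 ± 2.5·383.248 → [-417.5, 1498.7]
Outside: 1963 → excluded.
Retained (n=15): Σ = 6687, mean = 6687/15 = 445.800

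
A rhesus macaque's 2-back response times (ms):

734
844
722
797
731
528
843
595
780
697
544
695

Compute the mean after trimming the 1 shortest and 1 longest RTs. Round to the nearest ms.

Sorted: 528, 544, 595, 695, 697, 722, 731, 734, 780, 797, 843, 844
Drop lowest 1 (528) and highest 1 (844)
Remaining (n=10): Σ = 7138, mean = 7138/10 = 713.800

714 ms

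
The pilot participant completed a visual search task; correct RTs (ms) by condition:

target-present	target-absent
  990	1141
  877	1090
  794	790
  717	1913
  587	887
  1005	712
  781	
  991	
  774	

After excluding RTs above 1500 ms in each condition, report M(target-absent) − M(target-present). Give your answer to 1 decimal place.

target-absent: exclude 1913
M(target-present) = 7516/9 = 835.111
M(target-absent) = 4620/5 = 924.000
Difference = 924.000 − 835.111 = 88.889 ms

88.9 ms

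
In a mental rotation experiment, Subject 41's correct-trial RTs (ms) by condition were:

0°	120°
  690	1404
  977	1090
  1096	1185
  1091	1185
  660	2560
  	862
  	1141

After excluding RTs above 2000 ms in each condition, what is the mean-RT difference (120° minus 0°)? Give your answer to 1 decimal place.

241.7 ms

120°: exclude 2560
M(0°) = 4514/5 = 902.800
M(120°) = 6867/6 = 1144.500
Difference = 1144.500 − 902.800 = 241.700 ms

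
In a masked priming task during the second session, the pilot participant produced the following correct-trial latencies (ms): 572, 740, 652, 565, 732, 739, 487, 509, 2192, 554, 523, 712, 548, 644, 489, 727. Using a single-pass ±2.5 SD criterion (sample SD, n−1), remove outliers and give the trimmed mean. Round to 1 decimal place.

n = 16, ΣRT = 11385, M = 711.562
Σ(x−M)² = 2471111.94; s = √(2471111.94/15) = 405.883
Cutoffs: 711.562 ± 2.5·405.883 → [-303.1, 1726.3]
Outside: 2192 → excluded.
Retained (n=15): Σ = 9193, mean = 9193/15 = 612.867

612.9 ms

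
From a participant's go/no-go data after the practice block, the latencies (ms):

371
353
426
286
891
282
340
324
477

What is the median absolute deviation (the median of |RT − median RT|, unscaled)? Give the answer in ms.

Sorted: 282, 286, 324, 340, 353, 371, 426, 477, 891 → median = 353
|x − 353|: 18, 0, 73, 67, 538, 71, 13, 29, 124
Sorted deviations: 0, 13, 18, 29, 67, 71, 73, 124, 538 → MAD = 67

67 ms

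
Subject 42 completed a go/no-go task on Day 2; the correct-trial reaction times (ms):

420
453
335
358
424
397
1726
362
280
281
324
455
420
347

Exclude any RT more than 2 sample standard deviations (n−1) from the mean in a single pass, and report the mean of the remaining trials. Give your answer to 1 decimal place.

373.5 ms

n = 14, ΣRT = 6582, M = 470.143
Σ(x−M)² = 1741193.71; s = √(1741193.71/13) = 365.975
Cutoffs: 470.143 ± 2·365.975 → [-261.8, 1202.1]
Outside: 1726 → excluded.
Retained (n=13): Σ = 4856, mean = 4856/13 = 373.538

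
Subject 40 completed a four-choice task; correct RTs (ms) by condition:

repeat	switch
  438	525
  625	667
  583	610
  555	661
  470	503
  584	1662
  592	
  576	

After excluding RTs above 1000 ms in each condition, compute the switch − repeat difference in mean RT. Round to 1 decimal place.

switch: exclude 1662
M(repeat) = 4423/8 = 552.875
M(switch) = 2966/5 = 593.200
Difference = 593.200 − 552.875 = 40.325 ms

40.3 ms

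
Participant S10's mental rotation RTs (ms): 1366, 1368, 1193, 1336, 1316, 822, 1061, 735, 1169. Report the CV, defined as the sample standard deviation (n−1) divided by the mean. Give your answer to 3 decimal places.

n = 9, Σ = 10366, M = 1151.7778
Σ(x−M)² = 446243.556; s = √(446243.556/8) = 236.1788
CV = 236.1788 / 1151.7778 = 0.20506

0.205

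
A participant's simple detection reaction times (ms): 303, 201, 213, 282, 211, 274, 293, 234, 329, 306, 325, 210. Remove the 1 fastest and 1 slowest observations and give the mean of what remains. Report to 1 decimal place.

Sorted: 201, 210, 211, 213, 234, 274, 282, 293, 303, 306, 325, 329
Drop lowest 1 (201) and highest 1 (329)
Remaining (n=10): Σ = 2651, mean = 2651/10 = 265.100

265.1 ms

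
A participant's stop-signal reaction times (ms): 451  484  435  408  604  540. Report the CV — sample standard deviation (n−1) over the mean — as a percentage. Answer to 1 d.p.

15.0%

n = 6, Σ = 2922, M = 487.0000
Σ(x−M)² = 26748.000; s = √(26748.000/5) = 73.1410
CV = 73.1410 / 487.0000 = 0.15019 = 15.019%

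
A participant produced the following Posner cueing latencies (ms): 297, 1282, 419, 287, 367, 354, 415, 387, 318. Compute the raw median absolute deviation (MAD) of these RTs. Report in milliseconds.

Sorted: 287, 297, 318, 354, 367, 387, 415, 419, 1282 → median = 367
|x − 367|: 70, 915, 52, 80, 0, 13, 48, 20, 49
Sorted deviations: 0, 13, 20, 48, 49, 52, 70, 80, 915 → MAD = 49

49 ms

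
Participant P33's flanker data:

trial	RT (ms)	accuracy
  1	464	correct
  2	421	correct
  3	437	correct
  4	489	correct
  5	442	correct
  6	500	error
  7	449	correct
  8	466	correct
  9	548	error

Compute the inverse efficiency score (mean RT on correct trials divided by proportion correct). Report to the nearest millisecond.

Correct trials (n=7): 464, 421, 437, 489, 442, 449, 466
Mean correct RT = 3168/7 = 452.5714 ms
Proportion correct = 7/9
IES = 452.5714 / (7/9) = 581.878 ms

582 ms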